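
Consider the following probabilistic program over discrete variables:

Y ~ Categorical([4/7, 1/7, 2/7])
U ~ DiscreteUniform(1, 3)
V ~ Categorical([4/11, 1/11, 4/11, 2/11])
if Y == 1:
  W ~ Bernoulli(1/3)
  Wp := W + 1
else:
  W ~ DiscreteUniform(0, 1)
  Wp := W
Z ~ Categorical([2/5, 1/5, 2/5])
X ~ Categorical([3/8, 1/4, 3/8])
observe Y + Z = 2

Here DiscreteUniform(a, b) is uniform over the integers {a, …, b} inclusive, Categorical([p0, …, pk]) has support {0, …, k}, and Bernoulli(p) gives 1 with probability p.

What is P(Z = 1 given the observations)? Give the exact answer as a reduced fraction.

P(Z = 1 | obs) = 1/13

Enumerate traces; 216 have nonzero weight after conditioning:
  (Y=0, U=1, V=0, W=0, Z=2, X=0) weight 2/385
  (Y=0, U=1, V=0, W=0, Z=2, X=1) weight 4/1155
  (Y=0, U=1, V=0, W=0, Z=2, X=2) weight 2/385
  (Y=0, U=1, V=0, W=1, Z=2, X=0) weight 2/385
  (Y=0, U=1, V=0, W=1, Z=2, X=1) weight 4/1155
  (Y=0, U=1, V=0, W=1, Z=2, X=2) weight 2/385
  (Y=0, U=1, V=1, W=0, Z=2, X=0) weight 1/770
  (Y=0, U=1, V=1, W=0, Z=2, X=1) weight 1/1155
  (Y=1, U=1, V=0, W=0, Z=1, X=0) weight 1/1155
  (Y=2, U=1, V=0, W=0, Z=0, X=0) weight 1/385
  … 206 more
Group by Z:
  weight(Z=0) = 4/35
  weight(Z=1) = 1/35
  weight(Z=2) = 8/35
Total weight = 4/35 + 1/35 + 8/35 = 13/35
P(Z=0 | obs) = 4/35 / 13/35 = 4/13
P(Z=1 | obs) = 1/35 / 13/35 = 1/13
P(Z=2 | obs) = 8/35 / 13/35 = 8/13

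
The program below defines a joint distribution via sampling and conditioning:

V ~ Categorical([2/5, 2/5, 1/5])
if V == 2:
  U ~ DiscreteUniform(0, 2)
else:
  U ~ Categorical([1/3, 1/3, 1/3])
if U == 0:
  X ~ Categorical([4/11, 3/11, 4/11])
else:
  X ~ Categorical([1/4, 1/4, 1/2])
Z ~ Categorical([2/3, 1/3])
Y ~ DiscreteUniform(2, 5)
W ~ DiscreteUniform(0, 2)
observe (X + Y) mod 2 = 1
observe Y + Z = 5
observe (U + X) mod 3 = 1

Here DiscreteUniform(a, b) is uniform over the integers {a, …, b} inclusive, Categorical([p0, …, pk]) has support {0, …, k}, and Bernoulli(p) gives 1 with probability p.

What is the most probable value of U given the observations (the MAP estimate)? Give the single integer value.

Enumerate traces; 27 have nonzero weight after conditioning:
  (V=0, U=0, X=1, Z=1, Y=4, W=0) weight 1/990
  (V=0, U=0, X=1, Z=1, Y=4, W=1) weight 1/990
  (V=0, U=0, X=1, Z=1, Y=4, W=2) weight 1/990
  (V=0, U=1, X=0, Z=0, Y=5, W=0) weight 1/540
  (V=0, U=1, X=0, Z=0, Y=5, W=1) weight 1/540
  (V=0, U=1, X=0, Z=0, Y=5, W=2) weight 1/540
  (V=0, U=2, X=2, Z=0, Y=5, W=0) weight 1/270
  (V=0, U=2, X=2, Z=0, Y=5, W=1) weight 1/270
  … 19 more
Group by U:
  weight(U=0) = 1/132
  weight(U=1) = 1/72
  weight(U=2) = 1/36
Total weight = 1/132 + 1/72 + 1/36 = 13/264
P(U=0 | obs) = 1/132 / 13/264 = 2/13
P(U=1 | obs) = 1/72 / 13/264 = 11/39
P(U=2 | obs) = 1/36 / 13/264 = 22/39
argmax = 2

argmax_v P(U = v | obs) = 2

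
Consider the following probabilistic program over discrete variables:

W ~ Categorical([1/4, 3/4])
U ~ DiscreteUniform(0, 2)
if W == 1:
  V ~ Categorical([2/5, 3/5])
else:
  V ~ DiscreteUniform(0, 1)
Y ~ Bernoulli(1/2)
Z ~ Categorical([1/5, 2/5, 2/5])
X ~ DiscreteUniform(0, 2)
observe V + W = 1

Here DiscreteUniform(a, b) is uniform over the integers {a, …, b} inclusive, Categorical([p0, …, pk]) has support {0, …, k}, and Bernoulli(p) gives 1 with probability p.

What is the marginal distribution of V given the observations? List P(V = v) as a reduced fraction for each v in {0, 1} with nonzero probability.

P(V=0) = 12/17, P(V=1) = 5/17

Enumerate traces; 108 have nonzero weight after conditioning:
  (W=0, U=0, V=1, Y=0, Z=0, X=0) weight 1/720
  (W=0, U=0, V=1, Y=0, Z=0, X=1) weight 1/720
  (W=0, U=0, V=1, Y=0, Z=0, X=2) weight 1/720
  (W=0, U=0, V=1, Y=0, Z=1, X=0) weight 1/360
  (W=0, U=0, V=1, Y=0, Z=1, X=1) weight 1/360
  (W=0, U=0, V=1, Y=0, Z=1, X=2) weight 1/360
  (W=0, U=0, V=1, Y=0, Z=2, X=0) weight 1/360
  (W=0, U=0, V=1, Y=0, Z=2, X=1) weight 1/360
  (W=1, U=0, V=0, Y=0, Z=0, X=0) weight 1/300
  … 99 more
Group by V:
  weight(V=0) = 3/10
  weight(V=1) = 1/8
Total weight = 3/10 + 1/8 = 17/40
P(V=0 | obs) = 3/10 / 17/40 = 12/17
P(V=1 | obs) = 1/8 / 17/40 = 5/17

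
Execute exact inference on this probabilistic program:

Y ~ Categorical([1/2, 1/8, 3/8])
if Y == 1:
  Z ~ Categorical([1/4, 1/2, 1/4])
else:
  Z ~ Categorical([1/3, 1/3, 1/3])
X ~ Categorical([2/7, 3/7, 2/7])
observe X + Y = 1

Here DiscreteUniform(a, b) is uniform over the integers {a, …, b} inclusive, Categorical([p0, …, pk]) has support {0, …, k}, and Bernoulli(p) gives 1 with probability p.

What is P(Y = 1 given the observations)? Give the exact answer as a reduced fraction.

P(Y = 1 | obs) = 1/7

Enumerate traces; 6 have nonzero weight after conditioning:
  (Y=0, Z=0, X=1) weight 1/14
  (Y=0, Z=1, X=1) weight 1/14
  (Y=0, Z=2, X=1) weight 1/14
  (Y=1, Z=0, X=0) weight 1/112
  (Y=1, Z=1, X=0) weight 1/56
  (Y=1, Z=2, X=0) weight 1/112
Group by Y:
  weight(Y=0) = 3/14
  weight(Y=1) = 1/28
Total weight = 3/14 + 1/28 = 1/4
P(Y=0 | obs) = 3/14 / 1/4 = 6/7
P(Y=1 | obs) = 1/28 / 1/4 = 1/7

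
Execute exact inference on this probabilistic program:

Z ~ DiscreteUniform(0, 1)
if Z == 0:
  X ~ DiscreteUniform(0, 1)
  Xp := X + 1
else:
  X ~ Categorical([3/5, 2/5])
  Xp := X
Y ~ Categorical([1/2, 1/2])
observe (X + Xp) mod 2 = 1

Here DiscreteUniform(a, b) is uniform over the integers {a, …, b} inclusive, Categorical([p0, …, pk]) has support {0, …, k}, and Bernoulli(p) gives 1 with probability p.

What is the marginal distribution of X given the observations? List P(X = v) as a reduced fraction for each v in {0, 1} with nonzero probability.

Enumerate traces; 4 have nonzero weight after conditioning:
  (Z=0, X=0, Y=0) weight 1/8
  (Z=0, X=0, Y=1) weight 1/8
  (Z=0, X=1, Y=0) weight 1/8
  (Z=0, X=1, Y=1) weight 1/8
Group by X:
  weight(X=0) = 1/4
  weight(X=1) = 1/4
Total weight = 1/4 + 1/4 = 1/2
P(X=0 | obs) = 1/4 / 1/2 = 1/2
P(X=1 | obs) = 1/4 / 1/2 = 1/2

P(X=0) = 1/2, P(X=1) = 1/2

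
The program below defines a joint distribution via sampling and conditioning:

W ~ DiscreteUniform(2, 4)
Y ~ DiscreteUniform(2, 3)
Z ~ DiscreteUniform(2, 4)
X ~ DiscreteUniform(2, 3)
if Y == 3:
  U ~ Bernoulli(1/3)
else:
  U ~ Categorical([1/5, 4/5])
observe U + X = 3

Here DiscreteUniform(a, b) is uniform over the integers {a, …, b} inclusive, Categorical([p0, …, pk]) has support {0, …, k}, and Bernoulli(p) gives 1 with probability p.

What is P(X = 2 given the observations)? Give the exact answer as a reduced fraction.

P(X = 2 | obs) = 17/30

Enumerate traces; 36 have nonzero weight after conditioning:
  (W=2, Y=2, Z=2, X=2, U=1) weight 1/45
  (W=2, Y=2, Z=2, X=3, U=0) weight 1/180
  (W=2, Y=2, Z=3, X=2, U=1) weight 1/45
  (W=2, Y=2, Z=3, X=3, U=0) weight 1/180
  (W=2, Y=2, Z=4, X=2, U=1) weight 1/45
  (W=2, Y=2, Z=4, X=3, U=0) weight 1/180
  (W=2, Y=3, Z=2, X=2, U=1) weight 1/108
  (W=2, Y=3, Z=2, X=3, U=0) weight 1/54
  … 28 more
Group by X:
  weight(X=2) = 17/60
  weight(X=3) = 13/60
Total weight = 17/60 + 13/60 = 1/2
P(X=2 | obs) = 17/60 / 1/2 = 17/30
P(X=3 | obs) = 13/60 / 1/2 = 13/30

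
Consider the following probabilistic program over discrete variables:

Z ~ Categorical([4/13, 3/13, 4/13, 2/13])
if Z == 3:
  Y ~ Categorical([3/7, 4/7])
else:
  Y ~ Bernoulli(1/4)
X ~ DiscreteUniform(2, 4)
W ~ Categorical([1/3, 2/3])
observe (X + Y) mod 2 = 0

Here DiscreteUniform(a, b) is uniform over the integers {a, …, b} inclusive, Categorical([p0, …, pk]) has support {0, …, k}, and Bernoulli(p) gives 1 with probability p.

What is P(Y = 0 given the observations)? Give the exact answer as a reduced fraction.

Enumerate traces; 24 have nonzero weight after conditioning:
  (Z=0, Y=0, X=2, W=0) weight 1/39
  (Z=0, Y=0, X=2, W=1) weight 2/39
  (Z=0, Y=0, X=4, W=0) weight 1/39
  (Z=0, Y=0, X=4, W=1) weight 2/39
  (Z=0, Y=1, X=3, W=0) weight 1/117
  (Z=0, Y=1, X=3, W=1) weight 2/117
  (Z=1, Y=0, X=2, W=0) weight 1/52
  (Z=1, Y=0, X=2, W=1) weight 1/26
  … 16 more
Group by Y:
  weight(Y=0) = 85/182
  weight(Y=1) = 109/1092
Total weight = 85/182 + 109/1092 = 619/1092
P(Y=0 | obs) = 85/182 / 619/1092 = 510/619
P(Y=1 | obs) = 109/1092 / 619/1092 = 109/619

P(Y = 0 | obs) = 510/619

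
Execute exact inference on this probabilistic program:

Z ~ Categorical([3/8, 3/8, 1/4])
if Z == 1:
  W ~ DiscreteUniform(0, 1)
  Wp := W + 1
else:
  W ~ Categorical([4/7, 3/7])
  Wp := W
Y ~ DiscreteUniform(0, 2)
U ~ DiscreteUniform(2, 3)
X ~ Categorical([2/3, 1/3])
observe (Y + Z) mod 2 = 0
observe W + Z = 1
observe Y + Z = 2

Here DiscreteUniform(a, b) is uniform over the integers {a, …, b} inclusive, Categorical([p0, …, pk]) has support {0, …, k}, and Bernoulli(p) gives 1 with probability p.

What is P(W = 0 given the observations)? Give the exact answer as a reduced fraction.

P(W = 0 | obs) = 7/13

Enumerate traces; 8 have nonzero weight after conditioning:
  (Z=0, W=1, Y=2, U=2, X=0) weight 1/56
  (Z=0, W=1, Y=2, U=2, X=1) weight 1/112
  (Z=0, W=1, Y=2, U=3, X=0) weight 1/56
  (Z=0, W=1, Y=2, U=3, X=1) weight 1/112
  (Z=1, W=0, Y=1, U=2, X=0) weight 1/48
  (Z=1, W=0, Y=1, U=2, X=1) weight 1/96
  (Z=1, W=0, Y=1, U=3, X=0) weight 1/48
  (Z=1, W=0, Y=1, U=3, X=1) weight 1/96
Group by W:
  weight(W=0) = 1/16
  weight(W=1) = 3/56
Total weight = 1/16 + 3/56 = 13/112
P(W=0 | obs) = 1/16 / 13/112 = 7/13
P(W=1 | obs) = 3/56 / 13/112 = 6/13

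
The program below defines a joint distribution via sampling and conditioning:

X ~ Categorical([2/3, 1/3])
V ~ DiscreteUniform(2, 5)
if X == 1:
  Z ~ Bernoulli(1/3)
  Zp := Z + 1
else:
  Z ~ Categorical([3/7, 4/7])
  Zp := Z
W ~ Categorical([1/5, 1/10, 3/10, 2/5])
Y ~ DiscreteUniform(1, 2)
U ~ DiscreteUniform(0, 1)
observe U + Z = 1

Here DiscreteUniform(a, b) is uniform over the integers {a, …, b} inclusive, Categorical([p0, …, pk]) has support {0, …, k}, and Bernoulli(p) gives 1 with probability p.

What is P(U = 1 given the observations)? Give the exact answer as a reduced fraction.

Enumerate traces; 128 have nonzero weight after conditioning:
  (X=0, V=2, Z=0, W=0, Y=1, U=1) weight 1/280
  (X=0, V=2, Z=0, W=0, Y=2, U=1) weight 1/280
  (X=0, V=2, Z=0, W=1, Y=1, U=1) weight 1/560
  (X=0, V=2, Z=0, W=1, Y=2, U=1) weight 1/560
  (X=0, V=2, Z=0, W=2, Y=1, U=1) weight 3/560
  (X=0, V=2, Z=0, W=2, Y=2, U=1) weight 3/560
  (X=0, V=2, Z=0, W=3, Y=1, U=1) weight 1/140
  (X=0, V=2, Z=0, W=3, Y=2, U=1) weight 1/140
  (X=0, V=2, Z=1, W=0, Y=1, U=0) weight 1/210
  … 119 more
Group by U:
  weight(U=0) = 31/126
  weight(U=1) = 16/63
Total weight = 31/126 + 16/63 = 1/2
P(U=0 | obs) = 31/126 / 1/2 = 31/63
P(U=1 | obs) = 16/63 / 1/2 = 32/63

P(U = 1 | obs) = 32/63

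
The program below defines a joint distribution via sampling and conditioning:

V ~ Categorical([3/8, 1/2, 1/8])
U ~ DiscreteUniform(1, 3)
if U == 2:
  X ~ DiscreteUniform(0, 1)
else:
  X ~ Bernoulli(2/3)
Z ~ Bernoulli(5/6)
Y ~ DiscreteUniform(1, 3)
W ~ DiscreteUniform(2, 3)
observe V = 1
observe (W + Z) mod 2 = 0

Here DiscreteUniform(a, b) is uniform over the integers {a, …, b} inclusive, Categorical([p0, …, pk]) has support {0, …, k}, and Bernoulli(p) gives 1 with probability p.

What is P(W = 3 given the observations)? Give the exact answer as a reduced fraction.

Enumerate traces; 36 have nonzero weight after conditioning:
  (V=1, U=1, X=0, Z=0, Y=1, W=2) weight 1/648
  (V=1, U=1, X=0, Z=0, Y=2, W=2) weight 1/648
  (V=1, U=1, X=0, Z=0, Y=3, W=2) weight 1/648
  (V=1, U=1, X=0, Z=1, Y=1, W=3) weight 5/648
  (V=1, U=1, X=0, Z=1, Y=2, W=3) weight 5/648
  (V=1, U=1, X=0, Z=1, Y=3, W=3) weight 5/648
  (V=1, U=1, X=1, Z=0, Y=1, W=2) weight 1/324
  (V=1, U=1, X=1, Z=0, Y=2, W=2) weight 1/324
  … 28 more
Group by W:
  weight(W=2) = 1/24
  weight(W=3) = 5/24
Total weight = 1/24 + 5/24 = 1/4
P(W=2 | obs) = 1/24 / 1/4 = 1/6
P(W=3 | obs) = 5/24 / 1/4 = 5/6

P(W = 3 | obs) = 5/6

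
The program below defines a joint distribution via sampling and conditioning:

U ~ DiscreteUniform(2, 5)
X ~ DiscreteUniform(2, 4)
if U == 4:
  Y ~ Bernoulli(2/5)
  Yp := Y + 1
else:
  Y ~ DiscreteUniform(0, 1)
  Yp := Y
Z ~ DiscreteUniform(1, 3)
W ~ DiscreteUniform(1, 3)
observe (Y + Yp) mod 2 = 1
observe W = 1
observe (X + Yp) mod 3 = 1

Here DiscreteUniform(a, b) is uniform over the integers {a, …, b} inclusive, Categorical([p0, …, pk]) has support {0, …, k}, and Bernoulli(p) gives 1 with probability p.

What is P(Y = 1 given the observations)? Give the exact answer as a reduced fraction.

Enumerate traces; 6 have nonzero weight after conditioning:
  (U=4, X=2, Y=1, Z=1, W=1) weight 1/270
  (U=4, X=2, Y=1, Z=2, W=1) weight 1/270
  (U=4, X=2, Y=1, Z=3, W=1) weight 1/270
  (U=4, X=3, Y=0, Z=1, W=1) weight 1/180
  (U=4, X=3, Y=0, Z=2, W=1) weight 1/180
  (U=4, X=3, Y=0, Z=3, W=1) weight 1/180
Group by Y:
  weight(Y=0) = 1/60
  weight(Y=1) = 1/90
Total weight = 1/60 + 1/90 = 1/36
P(Y=0 | obs) = 1/60 / 1/36 = 3/5
P(Y=1 | obs) = 1/90 / 1/36 = 2/5

P(Y = 1 | obs) = 2/5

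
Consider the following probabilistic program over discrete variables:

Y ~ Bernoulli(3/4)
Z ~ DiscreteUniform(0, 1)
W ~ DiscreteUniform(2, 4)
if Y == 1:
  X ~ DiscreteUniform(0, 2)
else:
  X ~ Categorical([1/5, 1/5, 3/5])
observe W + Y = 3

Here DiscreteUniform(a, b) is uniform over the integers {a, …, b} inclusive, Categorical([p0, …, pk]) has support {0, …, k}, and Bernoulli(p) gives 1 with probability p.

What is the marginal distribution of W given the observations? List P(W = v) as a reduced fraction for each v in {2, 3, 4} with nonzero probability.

Enumerate traces; 12 have nonzero weight after conditioning:
  (Y=0, Z=0, W=3, X=0) weight 1/120
  (Y=0, Z=0, W=3, X=1) weight 1/120
  (Y=0, Z=0, W=3, X=2) weight 1/40
  (Y=0, Z=1, W=3, X=0) weight 1/120
  (Y=0, Z=1, W=3, X=1) weight 1/120
  (Y=0, Z=1, W=3, X=2) weight 1/40
  (Y=1, Z=0, W=2, X=0) weight 1/24
  (Y=1, Z=0, W=2, X=1) weight 1/24
  … 4 more
Group by W:
  weight(W=2) = 1/4
  weight(W=3) = 1/12
Total weight = 1/4 + 1/12 = 1/3
P(W=2 | obs) = 1/4 / 1/3 = 3/4
P(W=3 | obs) = 1/12 / 1/3 = 1/4

P(W=2) = 3/4, P(W=3) = 1/4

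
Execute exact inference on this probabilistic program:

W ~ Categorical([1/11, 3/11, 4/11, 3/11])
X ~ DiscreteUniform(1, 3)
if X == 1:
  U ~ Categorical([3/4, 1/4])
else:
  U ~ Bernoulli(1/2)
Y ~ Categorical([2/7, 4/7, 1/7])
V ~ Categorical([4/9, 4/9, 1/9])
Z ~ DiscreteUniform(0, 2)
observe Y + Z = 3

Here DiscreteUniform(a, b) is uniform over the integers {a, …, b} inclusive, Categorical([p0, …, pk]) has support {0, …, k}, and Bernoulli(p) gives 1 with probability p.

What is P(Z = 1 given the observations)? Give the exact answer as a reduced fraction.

P(Z = 1 | obs) = 1/5

Enumerate traces; 144 have nonzero weight after conditioning:
  (W=0, X=1, U=0, Y=1, V=0, Z=2) weight 4/2079
  (W=0, X=1, U=0, Y=1, V=1, Z=2) weight 4/2079
  (W=0, X=1, U=0, Y=1, V=2, Z=2) weight 1/2079
  (W=0, X=1, U=0, Y=2, V=0, Z=1) weight 1/2079
  (W=0, X=1, U=0, Y=2, V=1, Z=1) weight 1/2079
  (W=0, X=1, U=0, Y=2, V=2, Z=1) weight 1/8316
  (W=0, X=1, U=1, Y=1, V=0, Z=2) weight 4/6237
  (W=0, X=1, U=1, Y=1, V=1, Z=2) weight 4/6237
  … 136 more
Group by Z:
  weight(Z=1) = 1/21
  weight(Z=2) = 4/21
Total weight = 1/21 + 4/21 = 5/21
P(Z=1 | obs) = 1/21 / 5/21 = 1/5
P(Z=2 | obs) = 4/21 / 5/21 = 4/5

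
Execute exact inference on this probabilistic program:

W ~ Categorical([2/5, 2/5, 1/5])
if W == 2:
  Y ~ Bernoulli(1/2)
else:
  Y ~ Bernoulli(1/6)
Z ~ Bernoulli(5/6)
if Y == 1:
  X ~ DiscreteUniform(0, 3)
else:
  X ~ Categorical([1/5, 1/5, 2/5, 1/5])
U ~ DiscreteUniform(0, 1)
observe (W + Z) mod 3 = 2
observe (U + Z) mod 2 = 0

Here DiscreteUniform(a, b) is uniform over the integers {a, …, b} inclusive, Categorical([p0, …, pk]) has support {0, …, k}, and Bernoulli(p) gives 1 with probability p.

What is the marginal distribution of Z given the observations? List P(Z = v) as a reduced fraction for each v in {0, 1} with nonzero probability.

Enumerate traces; 16 have nonzero weight after conditioning:
  (W=1, Y=0, Z=1, X=0, U=1) weight 1/36
  (W=1, Y=0, Z=1, X=1, U=1) weight 1/36
  (W=1, Y=0, Z=1, X=2, U=1) weight 1/18
  (W=1, Y=0, Z=1, X=3, U=1) weight 1/36
  (W=1, Y=1, Z=1, X=0, U=1) weight 1/144
  (W=1, Y=1, Z=1, X=1, U=1) weight 1/144
  (W=1, Y=1, Z=1, X=2, U=1) weight 1/144
  (W=1, Y=1, Z=1, X=3, U=1) weight 1/144
  (W=2, Y=0, Z=0, X=0, U=0) weight 1/600
  … 7 more
Group by Z:
  weight(Z=0) = 1/60
  weight(Z=1) = 1/6
Total weight = 1/60 + 1/6 = 11/60
P(Z=0 | obs) = 1/60 / 11/60 = 1/11
P(Z=1 | obs) = 1/6 / 11/60 = 10/11

P(Z=0) = 1/11, P(Z=1) = 10/11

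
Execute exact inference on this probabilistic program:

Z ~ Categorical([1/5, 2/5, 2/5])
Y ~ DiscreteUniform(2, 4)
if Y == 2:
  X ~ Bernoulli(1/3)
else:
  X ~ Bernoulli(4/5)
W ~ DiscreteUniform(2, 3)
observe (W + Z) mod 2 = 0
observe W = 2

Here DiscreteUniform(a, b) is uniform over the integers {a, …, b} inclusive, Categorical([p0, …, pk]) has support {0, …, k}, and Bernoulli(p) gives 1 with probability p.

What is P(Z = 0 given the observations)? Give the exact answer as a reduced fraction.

Enumerate traces; 12 have nonzero weight after conditioning:
  (Z=0, Y=2, X=0, W=2) weight 1/45
  (Z=0, Y=2, X=1, W=2) weight 1/90
  (Z=0, Y=3, X=0, W=2) weight 1/150
  (Z=0, Y=3, X=1, W=2) weight 2/75
  (Z=0, Y=4, X=0, W=2) weight 1/150
  (Z=0, Y=4, X=1, W=2) weight 2/75
  (Z=2, Y=2, X=0, W=2) weight 2/45
  (Z=2, Y=2, X=1, W=2) weight 1/45
  … 4 more
Group by Z:
  weight(Z=0) = 1/10
  weight(Z=2) = 1/5
Total weight = 1/10 + 1/5 = 3/10
P(Z=0 | obs) = 1/10 / 3/10 = 1/3
P(Z=2 | obs) = 1/5 / 3/10 = 2/3

P(Z = 0 | obs) = 1/3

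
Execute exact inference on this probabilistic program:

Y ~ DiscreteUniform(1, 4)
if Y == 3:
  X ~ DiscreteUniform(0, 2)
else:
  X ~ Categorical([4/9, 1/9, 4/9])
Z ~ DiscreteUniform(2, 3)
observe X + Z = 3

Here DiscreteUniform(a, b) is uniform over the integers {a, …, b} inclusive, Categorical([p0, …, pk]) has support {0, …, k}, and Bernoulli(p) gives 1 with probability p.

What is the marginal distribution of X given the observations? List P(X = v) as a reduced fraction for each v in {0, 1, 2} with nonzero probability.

Enumerate traces; 8 have nonzero weight after conditioning:
  (Y=1, X=0, Z=3) weight 1/18
  (Y=1, X=1, Z=2) weight 1/72
  (Y=2, X=0, Z=3) weight 1/18
  (Y=2, X=1, Z=2) weight 1/72
  (Y=3, X=0, Z=3) weight 1/24
  (Y=3, X=1, Z=2) weight 1/24
  (Y=4, X=0, Z=3) weight 1/18
  (Y=4, X=1, Z=2) weight 1/72
Group by X:
  weight(X=0) = 5/24
  weight(X=1) = 1/12
Total weight = 5/24 + 1/12 = 7/24
P(X=0 | obs) = 5/24 / 7/24 = 5/7
P(X=1 | obs) = 1/12 / 7/24 = 2/7

P(X=0) = 5/7, P(X=1) = 2/7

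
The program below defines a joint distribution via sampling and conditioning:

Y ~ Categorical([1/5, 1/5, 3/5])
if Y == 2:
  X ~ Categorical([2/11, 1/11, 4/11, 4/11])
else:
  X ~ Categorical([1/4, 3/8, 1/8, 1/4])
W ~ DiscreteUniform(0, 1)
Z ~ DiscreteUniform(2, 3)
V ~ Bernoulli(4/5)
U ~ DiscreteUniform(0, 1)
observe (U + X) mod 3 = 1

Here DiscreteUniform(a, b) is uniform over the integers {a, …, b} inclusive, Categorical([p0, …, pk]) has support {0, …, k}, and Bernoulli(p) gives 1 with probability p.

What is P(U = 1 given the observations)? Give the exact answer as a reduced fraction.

P(U = 1 | obs) = 116/161

Enumerate traces; 72 have nonzero weight after conditioning:
  (Y=0, X=0, W=0, Z=2, V=0, U=1) weight 1/800
  (Y=0, X=0, W=0, Z=2, V=1, U=1) weight 1/200
  (Y=0, X=0, W=0, Z=3, V=0, U=1) weight 1/800
  (Y=0, X=0, W=0, Z=3, V=1, U=1) weight 1/200
  (Y=0, X=0, W=1, Z=2, V=0, U=1) weight 1/800
  (Y=0, X=0, W=1, Z=2, V=1, U=1) weight 1/200
  (Y=0, X=0, W=1, Z=3, V=0, U=1) weight 1/800
  (Y=0, X=0, W=1, Z=3, V=1, U=1) weight 1/200
  (Y=0, X=1, W=0, Z=2, V=0, U=0) weight 3/1600
  … 63 more
Group by U:
  weight(U=0) = 9/88
  weight(U=1) = 29/110
Total weight = 9/88 + 29/110 = 161/440
P(U=0 | obs) = 9/88 / 161/440 = 45/161
P(U=1 | obs) = 29/110 / 161/440 = 116/161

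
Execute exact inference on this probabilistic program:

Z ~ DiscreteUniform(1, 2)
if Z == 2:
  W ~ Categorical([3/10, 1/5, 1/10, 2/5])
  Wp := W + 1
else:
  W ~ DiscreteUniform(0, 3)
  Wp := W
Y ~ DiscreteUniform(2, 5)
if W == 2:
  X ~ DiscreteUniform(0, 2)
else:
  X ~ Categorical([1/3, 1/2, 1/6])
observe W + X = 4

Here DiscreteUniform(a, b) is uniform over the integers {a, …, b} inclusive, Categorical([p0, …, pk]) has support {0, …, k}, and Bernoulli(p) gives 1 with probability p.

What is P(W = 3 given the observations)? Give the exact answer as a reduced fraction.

P(W = 3 | obs) = 39/53

Enumerate traces; 16 have nonzero weight after conditioning:
  (Z=1, W=2, Y=2, X=2) weight 1/96
  (Z=1, W=2, Y=3, X=2) weight 1/96
  (Z=1, W=2, Y=4, X=2) weight 1/96
  (Z=1, W=2, Y=5, X=2) weight 1/96
  (Z=1, W=3, Y=2, X=1) weight 1/64
  (Z=1, W=3, Y=3, X=1) weight 1/64
  (Z=1, W=3, Y=4, X=1) weight 1/64
  (Z=1, W=3, Y=5, X=1) weight 1/64
  … 8 more
Group by W:
  weight(W=2) = 7/120
  weight(W=3) = 13/80
Total weight = 7/120 + 13/80 = 53/240
P(W=2 | obs) = 7/120 / 53/240 = 14/53
P(W=3 | obs) = 13/80 / 53/240 = 39/53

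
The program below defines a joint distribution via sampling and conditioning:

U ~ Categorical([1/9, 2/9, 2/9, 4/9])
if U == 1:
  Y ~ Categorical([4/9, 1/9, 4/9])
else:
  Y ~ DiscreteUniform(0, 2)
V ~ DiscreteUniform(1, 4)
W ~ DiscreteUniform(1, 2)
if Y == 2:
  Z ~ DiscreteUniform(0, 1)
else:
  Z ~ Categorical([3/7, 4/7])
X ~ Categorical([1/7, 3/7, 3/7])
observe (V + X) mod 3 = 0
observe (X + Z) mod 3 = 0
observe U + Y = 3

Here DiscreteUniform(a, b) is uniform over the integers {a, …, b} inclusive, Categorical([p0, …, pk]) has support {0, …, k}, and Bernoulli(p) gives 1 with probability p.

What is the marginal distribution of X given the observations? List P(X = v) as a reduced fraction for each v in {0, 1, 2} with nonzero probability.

Enumerate traces; 18 have nonzero weight after conditioning:
  (U=1, Y=2, V=1, W=1, Z=1, X=2) weight 1/378
  (U=1, Y=2, V=1, W=2, Z=1, X=2) weight 1/378
  (U=1, Y=2, V=3, W=1, Z=0, X=0) weight 1/1134
  (U=1, Y=2, V=3, W=2, Z=0, X=0) weight 1/1134
  (U=1, Y=2, V=4, W=1, Z=1, X=2) weight 1/378
  (U=1, Y=2, V=4, W=2, Z=1, X=2) weight 1/378
  (U=2, Y=1, V=1, W=1, Z=1, X=2) weight 1/441
  (U=2, Y=1, V=1, W=2, Z=1, X=2) weight 1/441
  … 10 more
Group by X:
  weight(X=0) = 41/7938
  weight(X=2) = 50/1323
Total weight = 41/7938 + 50/1323 = 341/7938
P(X=0 | obs) = 41/7938 / 341/7938 = 41/341
P(X=2 | obs) = 50/1323 / 341/7938 = 300/341

P(X=0) = 41/341, P(X=2) = 300/341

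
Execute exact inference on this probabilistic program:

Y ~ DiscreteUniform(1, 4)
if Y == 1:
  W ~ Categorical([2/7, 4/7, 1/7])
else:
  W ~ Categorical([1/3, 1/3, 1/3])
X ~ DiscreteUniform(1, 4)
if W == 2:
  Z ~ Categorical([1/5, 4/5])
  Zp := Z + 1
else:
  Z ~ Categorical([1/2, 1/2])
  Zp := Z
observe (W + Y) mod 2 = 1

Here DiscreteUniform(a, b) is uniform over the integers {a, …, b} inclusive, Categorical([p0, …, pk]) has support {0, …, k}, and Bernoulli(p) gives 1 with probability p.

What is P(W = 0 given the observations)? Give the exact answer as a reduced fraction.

Enumerate traces; 48 have nonzero weight after conditioning:
  (Y=1, W=0, X=1, Z=0) weight 1/112
  (Y=1, W=0, X=1, Z=1) weight 1/112
  (Y=1, W=0, X=2, Z=0) weight 1/112
  (Y=1, W=0, X=2, Z=1) weight 1/112
  (Y=1, W=0, X=3, Z=0) weight 1/112
  (Y=1, W=0, X=3, Z=1) weight 1/112
  (Y=1, W=0, X=4, Z=0) weight 1/112
  (Y=1, W=0, X=4, Z=1) weight 1/112
  (Y=1, W=2, X=1, Z=0) weight 1/560
  (Y=2, W=1, X=1, Z=0) weight 1/96
  … 38 more
Group by W:
  weight(W=0) = 13/84
  weight(W=1) = 1/6
  weight(W=2) = 5/42
Total weight = 13/84 + 1/6 + 5/42 = 37/84
P(W=0 | obs) = 13/84 / 37/84 = 13/37
P(W=1 | obs) = 1/6 / 37/84 = 14/37
P(W=2 | obs) = 5/42 / 37/84 = 10/37

P(W = 0 | obs) = 13/37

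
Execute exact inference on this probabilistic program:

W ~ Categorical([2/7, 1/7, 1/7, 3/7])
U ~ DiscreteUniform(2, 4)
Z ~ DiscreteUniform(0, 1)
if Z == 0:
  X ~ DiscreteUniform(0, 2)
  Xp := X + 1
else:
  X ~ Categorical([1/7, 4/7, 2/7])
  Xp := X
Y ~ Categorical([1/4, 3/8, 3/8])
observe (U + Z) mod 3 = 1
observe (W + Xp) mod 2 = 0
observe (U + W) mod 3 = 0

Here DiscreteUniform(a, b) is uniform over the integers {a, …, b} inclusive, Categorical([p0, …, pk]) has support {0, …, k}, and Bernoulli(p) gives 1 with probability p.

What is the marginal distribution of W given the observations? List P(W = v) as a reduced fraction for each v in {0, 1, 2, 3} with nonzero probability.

Enumerate traces; 12 have nonzero weight after conditioning:
  (W=0, U=3, Z=1, X=0, Y=0) weight 1/588
  (W=0, U=3, Z=1, X=0, Y=1) weight 1/392
  (W=0, U=3, Z=1, X=0, Y=2) weight 1/392
  (W=0, U=3, Z=1, X=2, Y=0) weight 1/294
  (W=0, U=3, Z=1, X=2, Y=1) weight 1/196
  (W=0, U=3, Z=1, X=2, Y=2) weight 1/196
  (W=2, U=4, Z=0, X=1, Y=0) weight 1/504
  (W=2, U=4, Z=0, X=1, Y=1) weight 1/336
  (W=3, U=3, Z=1, X=1, Y=0) weight 1/98
  … 3 more
Group by W:
  weight(W=0) = 1/49
  weight(W=2) = 1/126
  weight(W=3) = 2/49
Total weight = 1/49 + 1/126 + 2/49 = 61/882
P(W=0 | obs) = 1/49 / 61/882 = 18/61
P(W=2 | obs) = 1/126 / 61/882 = 7/61
P(W=3 | obs) = 2/49 / 61/882 = 36/61

P(W=0) = 18/61, P(W=2) = 7/61, P(W=3) = 36/61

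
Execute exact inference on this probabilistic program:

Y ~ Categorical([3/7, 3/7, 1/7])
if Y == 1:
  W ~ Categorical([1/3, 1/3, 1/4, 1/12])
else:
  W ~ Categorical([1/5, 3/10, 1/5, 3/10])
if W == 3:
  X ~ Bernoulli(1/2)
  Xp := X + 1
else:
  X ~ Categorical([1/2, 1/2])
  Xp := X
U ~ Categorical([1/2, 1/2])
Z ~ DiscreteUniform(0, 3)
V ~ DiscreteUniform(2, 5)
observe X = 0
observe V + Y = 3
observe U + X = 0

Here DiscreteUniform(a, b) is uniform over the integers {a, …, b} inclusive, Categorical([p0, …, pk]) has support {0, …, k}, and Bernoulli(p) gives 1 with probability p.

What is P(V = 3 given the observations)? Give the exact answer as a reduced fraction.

Enumerate traces; 32 have nonzero weight after conditioning:
  (Y=0, W=0, X=0, U=0, Z=0, V=3) weight 3/2240
  (Y=0, W=0, X=0, U=0, Z=1, V=3) weight 3/2240
  (Y=0, W=0, X=0, U=0, Z=2, V=3) weight 3/2240
  (Y=0, W=0, X=0, U=0, Z=3, V=3) weight 3/2240
  (Y=0, W=1, X=0, U=0, Z=0, V=3) weight 9/4480
  (Y=0, W=1, X=0, U=0, Z=1, V=3) weight 9/4480
  (Y=0, W=1, X=0, U=0, Z=2, V=3) weight 9/4480
  (Y=0, W=1, X=0, U=0, Z=3, V=3) weight 9/4480
  (Y=1, W=0, X=0, U=0, Z=0, V=2) weight 1/448
  … 23 more
Group by V:
  weight(V=2) = 3/112
  weight(V=3) = 3/112
Total weight = 3/112 + 3/112 = 3/56
P(V=2 | obs) = 3/112 / 3/56 = 1/2
P(V=3 | obs) = 3/112 / 3/56 = 1/2

P(V = 3 | obs) = 1/2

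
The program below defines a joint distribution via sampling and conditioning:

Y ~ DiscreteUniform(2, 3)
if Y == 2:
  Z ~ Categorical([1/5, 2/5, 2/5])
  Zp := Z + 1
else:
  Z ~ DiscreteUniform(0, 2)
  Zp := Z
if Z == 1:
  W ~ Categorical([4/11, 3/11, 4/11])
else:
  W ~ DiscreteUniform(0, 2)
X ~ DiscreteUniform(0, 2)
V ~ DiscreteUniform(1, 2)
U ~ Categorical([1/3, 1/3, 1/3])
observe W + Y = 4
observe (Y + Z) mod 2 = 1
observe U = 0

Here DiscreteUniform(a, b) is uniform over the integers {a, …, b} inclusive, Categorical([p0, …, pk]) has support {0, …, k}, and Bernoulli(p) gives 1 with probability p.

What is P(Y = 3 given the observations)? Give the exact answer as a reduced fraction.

Enumerate traces; 18 have nonzero weight after conditioning:
  (Y=2, Z=1, W=2, X=0, V=1, U=0) weight 2/495
  (Y=2, Z=1, W=2, X=0, V=2, U=0) weight 2/495
  (Y=2, Z=1, W=2, X=1, V=1, U=0) weight 2/495
  (Y=2, Z=1, W=2, X=1, V=2, U=0) weight 2/495
  (Y=2, Z=1, W=2, X=2, V=1, U=0) weight 2/495
  (Y=2, Z=1, W=2, X=2, V=2, U=0) weight 2/495
  (Y=3, Z=0, W=1, X=0, V=1, U=0) weight 1/324
  (Y=3, Z=0, W=1, X=0, V=2, U=0) weight 1/324
  … 10 more
Group by Y:
  weight(Y=2) = 4/165
  weight(Y=3) = 1/27
Total weight = 4/165 + 1/27 = 91/1485
P(Y=2 | obs) = 4/165 / 91/1485 = 36/91
P(Y=3 | obs) = 1/27 / 91/1485 = 55/91

P(Y = 3 | obs) = 55/91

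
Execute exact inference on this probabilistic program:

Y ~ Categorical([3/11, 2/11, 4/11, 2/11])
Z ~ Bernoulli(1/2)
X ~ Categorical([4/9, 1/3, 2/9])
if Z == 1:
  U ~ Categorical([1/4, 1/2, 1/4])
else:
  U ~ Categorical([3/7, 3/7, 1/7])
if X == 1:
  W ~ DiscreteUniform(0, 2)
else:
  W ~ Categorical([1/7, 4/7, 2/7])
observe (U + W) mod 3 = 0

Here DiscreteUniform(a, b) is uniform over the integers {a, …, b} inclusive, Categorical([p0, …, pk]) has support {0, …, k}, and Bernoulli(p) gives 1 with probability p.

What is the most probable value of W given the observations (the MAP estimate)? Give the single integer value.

Enumerate traces; 72 have nonzero weight after conditioning:
  (Y=0, Z=0, X=0, U=0, W=0) weight 2/539
  (Y=0, Z=0, X=0, U=1, W=2) weight 4/539
  (Y=0, Z=0, X=0, U=2, W=1) weight 8/1617
  (Y=0, Z=0, X=1, U=0, W=0) weight 1/154
  (Y=0, Z=0, X=1, U=1, W=2) weight 1/154
  (Y=0, Z=0, X=1, U=2, W=1) weight 1/462
  (Y=0, Z=0, X=2, U=0, W=0) weight 1/539
  (Y=0, Z=0, X=2, U=1, W=2) weight 2/539
  … 64 more
Group by W:
  weight(W=0) = 247/3528
  weight(W=1) = 341/3528
  weight(W=2) = 247/1764
Total weight = 247/3528 + 341/3528 + 247/1764 = 541/1764
P(W=0 | obs) = 247/3528 / 541/1764 = 247/1082
P(W=1 | obs) = 341/3528 / 541/1764 = 341/1082
P(W=2 | obs) = 247/1764 / 541/1764 = 247/541
argmax = 2

argmax_v P(W = v | obs) = 2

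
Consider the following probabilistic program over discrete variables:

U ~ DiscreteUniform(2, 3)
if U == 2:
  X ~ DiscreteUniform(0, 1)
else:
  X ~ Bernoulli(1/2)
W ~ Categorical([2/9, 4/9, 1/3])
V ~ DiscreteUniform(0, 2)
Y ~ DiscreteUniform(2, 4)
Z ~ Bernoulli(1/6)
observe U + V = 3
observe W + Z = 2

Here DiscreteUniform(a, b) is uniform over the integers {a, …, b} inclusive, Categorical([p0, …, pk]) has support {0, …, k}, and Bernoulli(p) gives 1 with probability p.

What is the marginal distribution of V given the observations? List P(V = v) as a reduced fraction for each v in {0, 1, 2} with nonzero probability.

Enumerate traces; 24 have nonzero weight after conditioning:
  (U=2, X=0, W=1, V=1, Y=2, Z=1) weight 1/486
  (U=2, X=0, W=1, V=1, Y=3, Z=1) weight 1/486
  (U=2, X=0, W=1, V=1, Y=4, Z=1) weight 1/486
  (U=2, X=0, W=2, V=1, Y=2, Z=0) weight 5/648
  (U=2, X=0, W=2, V=1, Y=3, Z=0) weight 5/648
  (U=2, X=0, W=2, V=1, Y=4, Z=0) weight 5/648
  (U=2, X=1, W=1, V=1, Y=2, Z=1) weight 1/486
  (U=2, X=1, W=1, V=1, Y=3, Z=1) weight 1/486
  (U=3, X=0, W=1, V=0, Y=2, Z=1) weight 1/486
  … 15 more
Group by V:
  weight(V=0) = 19/324
  weight(V=1) = 19/324
Total weight = 19/324 + 19/324 = 19/162
P(V=0 | obs) = 19/324 / 19/162 = 1/2
P(V=1 | obs) = 19/324 / 19/162 = 1/2

P(V=0) = 1/2, P(V=1) = 1/2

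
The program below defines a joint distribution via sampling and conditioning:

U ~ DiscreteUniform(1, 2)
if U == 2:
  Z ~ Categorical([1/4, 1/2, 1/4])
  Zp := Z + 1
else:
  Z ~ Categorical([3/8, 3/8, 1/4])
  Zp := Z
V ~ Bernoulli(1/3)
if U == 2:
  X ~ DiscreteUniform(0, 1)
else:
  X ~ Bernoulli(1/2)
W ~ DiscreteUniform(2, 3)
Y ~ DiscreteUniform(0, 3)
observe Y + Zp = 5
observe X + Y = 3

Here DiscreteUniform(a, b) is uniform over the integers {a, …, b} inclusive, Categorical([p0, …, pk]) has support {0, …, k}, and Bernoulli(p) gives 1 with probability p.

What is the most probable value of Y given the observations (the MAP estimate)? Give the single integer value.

argmax_v P(Y = v | obs) = 3

Enumerate traces; 12 have nonzero weight after conditioning:
  (U=1, Z=2, V=0, X=0, W=2, Y=3) weight 1/192
  (U=1, Z=2, V=0, X=0, W=3, Y=3) weight 1/192
  (U=1, Z=2, V=1, X=0, W=2, Y=3) weight 1/384
  (U=1, Z=2, V=1, X=0, W=3, Y=3) weight 1/384
  (U=2, Z=1, V=0, X=0, W=2, Y=3) weight 1/96
  (U=2, Z=1, V=0, X=0, W=3, Y=3) weight 1/96
  (U=2, Z=1, V=1, X=0, W=2, Y=3) weight 1/192
  (U=2, Z=1, V=1, X=0, W=3, Y=3) weight 1/192
  (U=2, Z=2, V=0, X=1, W=2, Y=2) weight 1/192
  … 3 more
Group by Y:
  weight(Y=2) = 1/64
  weight(Y=3) = 3/64
Total weight = 1/64 + 3/64 = 1/16
P(Y=2 | obs) = 1/64 / 1/16 = 1/4
P(Y=3 | obs) = 3/64 / 1/16 = 3/4
argmax = 3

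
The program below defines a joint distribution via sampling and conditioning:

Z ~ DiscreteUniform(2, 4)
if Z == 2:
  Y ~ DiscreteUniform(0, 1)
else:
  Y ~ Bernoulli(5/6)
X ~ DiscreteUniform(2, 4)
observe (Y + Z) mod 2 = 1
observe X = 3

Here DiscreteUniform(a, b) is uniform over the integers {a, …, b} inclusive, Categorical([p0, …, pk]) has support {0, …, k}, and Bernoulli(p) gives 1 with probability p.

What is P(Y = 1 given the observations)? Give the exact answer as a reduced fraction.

P(Y = 1 | obs) = 8/9

Enumerate traces; 3 have nonzero weight after conditioning:
  (Z=2, Y=1, X=3) weight 1/18
  (Z=3, Y=0, X=3) weight 1/54
  (Z=4, Y=1, X=3) weight 5/54
Group by Y:
  weight(Y=0) = 1/54
  weight(Y=1) = 4/27
Total weight = 1/54 + 4/27 = 1/6
P(Y=0 | obs) = 1/54 / 1/6 = 1/9
P(Y=1 | obs) = 4/27 / 1/6 = 8/9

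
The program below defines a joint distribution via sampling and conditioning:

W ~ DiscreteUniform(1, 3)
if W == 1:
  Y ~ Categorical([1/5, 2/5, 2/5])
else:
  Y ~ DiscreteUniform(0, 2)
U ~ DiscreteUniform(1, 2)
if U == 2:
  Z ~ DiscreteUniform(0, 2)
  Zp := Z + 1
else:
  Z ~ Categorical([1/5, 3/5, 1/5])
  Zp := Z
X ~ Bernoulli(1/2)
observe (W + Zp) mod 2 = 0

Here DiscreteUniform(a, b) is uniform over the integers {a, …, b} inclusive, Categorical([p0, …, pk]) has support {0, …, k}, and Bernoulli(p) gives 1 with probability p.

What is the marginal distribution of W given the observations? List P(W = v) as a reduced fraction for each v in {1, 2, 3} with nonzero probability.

P(W=1) = 19/49, P(W=2) = 11/49, P(W=3) = 19/49

Enumerate traces; 54 have nonzero weight after conditioning:
  (W=1, Y=0, U=1, Z=1, X=0) weight 1/100
  (W=1, Y=0, U=1, Z=1, X=1) weight 1/100
  (W=1, Y=0, U=2, Z=0, X=0) weight 1/180
  (W=1, Y=0, U=2, Z=0, X=1) weight 1/180
  (W=1, Y=0, U=2, Z=2, X=0) weight 1/180
  (W=1, Y=0, U=2, Z=2, X=1) weight 1/180
  (W=1, Y=1, U=1, Z=1, X=0) weight 1/50
  (W=1, Y=1, U=1, Z=1, X=1) weight 1/50
  (W=2, Y=0, U=1, Z=0, X=0) weight 1/180
  (W=3, Y=0, U=1, Z=1, X=0) weight 1/60
  … 44 more
Group by W:
  weight(W=1) = 19/90
  weight(W=2) = 11/90
  weight(W=3) = 19/90
Total weight = 19/90 + 11/90 + 19/90 = 49/90
P(W=1 | obs) = 19/90 / 49/90 = 19/49
P(W=2 | obs) = 11/90 / 49/90 = 11/49
P(W=3 | obs) = 19/90 / 49/90 = 19/49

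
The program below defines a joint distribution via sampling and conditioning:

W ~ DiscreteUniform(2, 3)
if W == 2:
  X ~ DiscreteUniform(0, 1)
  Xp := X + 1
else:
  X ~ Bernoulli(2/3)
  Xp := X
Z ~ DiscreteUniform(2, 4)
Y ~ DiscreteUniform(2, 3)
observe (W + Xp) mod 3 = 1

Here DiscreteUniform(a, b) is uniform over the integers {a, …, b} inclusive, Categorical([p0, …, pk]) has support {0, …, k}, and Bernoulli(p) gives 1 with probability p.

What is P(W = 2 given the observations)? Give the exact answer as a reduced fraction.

P(W = 2 | obs) = 3/7

Enumerate traces; 12 have nonzero weight after conditioning:
  (W=2, X=1, Z=2, Y=2) weight 1/24
  (W=2, X=1, Z=2, Y=3) weight 1/24
  (W=2, X=1, Z=3, Y=2) weight 1/24
  (W=2, X=1, Z=3, Y=3) weight 1/24
  (W=2, X=1, Z=4, Y=2) weight 1/24
  (W=2, X=1, Z=4, Y=3) weight 1/24
  (W=3, X=1, Z=2, Y=2) weight 1/18
  (W=3, X=1, Z=2, Y=3) weight 1/18
  … 4 more
Group by W:
  weight(W=2) = 1/4
  weight(W=3) = 1/3
Total weight = 1/4 + 1/3 = 7/12
P(W=2 | obs) = 1/4 / 7/12 = 3/7
P(W=3 | obs) = 1/3 / 7/12 = 4/7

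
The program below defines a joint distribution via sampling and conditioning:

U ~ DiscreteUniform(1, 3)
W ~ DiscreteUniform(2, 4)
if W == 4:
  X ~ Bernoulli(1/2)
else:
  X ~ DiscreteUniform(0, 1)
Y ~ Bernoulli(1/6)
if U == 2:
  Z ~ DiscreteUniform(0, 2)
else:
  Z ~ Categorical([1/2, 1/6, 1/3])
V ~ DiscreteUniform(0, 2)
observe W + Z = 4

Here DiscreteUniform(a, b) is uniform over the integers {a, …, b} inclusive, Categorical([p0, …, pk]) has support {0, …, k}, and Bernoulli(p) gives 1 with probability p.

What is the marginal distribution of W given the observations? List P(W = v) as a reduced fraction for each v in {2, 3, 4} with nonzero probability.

Enumerate traces; 108 have nonzero weight after conditioning:
  (U=1, W=2, X=0, Y=0, Z=2, V=0) weight 5/972
  (U=1, W=2, X=0, Y=0, Z=2, V=1) weight 5/972
  (U=1, W=2, X=0, Y=0, Z=2, V=2) weight 5/972
  (U=1, W=2, X=0, Y=1, Z=2, V=0) weight 1/972
  (U=1, W=2, X=0, Y=1, Z=2, V=1) weight 1/972
  (U=1, W=2, X=0, Y=1, Z=2, V=2) weight 1/972
  (U=1, W=2, X=1, Y=0, Z=2, V=0) weight 5/972
  (U=1, W=2, X=1, Y=0, Z=2, V=1) weight 5/972
  (U=1, W=3, X=0, Y=0, Z=1, V=0) weight 5/1944
  (U=1, W=4, X=0, Y=0, Z=0, V=0) weight 5/648
  … 98 more
Group by W:
  weight(W=2) = 1/9
  weight(W=3) = 2/27
  weight(W=4) = 4/27
Total weight = 1/9 + 2/27 + 4/27 = 1/3
P(W=2 | obs) = 1/9 / 1/3 = 1/3
P(W=3 | obs) = 2/27 / 1/3 = 2/9
P(W=4 | obs) = 4/27 / 1/3 = 4/9

P(W=2) = 1/3, P(W=3) = 2/9, P(W=4) = 4/9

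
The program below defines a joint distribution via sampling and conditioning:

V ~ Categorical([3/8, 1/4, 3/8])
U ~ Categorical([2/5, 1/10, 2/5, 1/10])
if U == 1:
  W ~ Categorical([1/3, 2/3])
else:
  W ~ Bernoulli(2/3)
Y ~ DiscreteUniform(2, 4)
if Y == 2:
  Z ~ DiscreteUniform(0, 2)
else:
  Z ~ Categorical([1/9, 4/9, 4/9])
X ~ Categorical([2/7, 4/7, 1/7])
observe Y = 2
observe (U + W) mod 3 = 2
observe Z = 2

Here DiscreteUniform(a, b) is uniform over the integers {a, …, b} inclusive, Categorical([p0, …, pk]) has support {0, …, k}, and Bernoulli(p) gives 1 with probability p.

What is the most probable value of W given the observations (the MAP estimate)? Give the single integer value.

Enumerate traces; 18 have nonzero weight after conditioning:
  (V=0, U=1, W=1, Y=2, Z=2, X=0) weight 1/1260
  (V=0, U=1, W=1, Y=2, Z=2, X=1) weight 1/630
  (V=0, U=1, W=1, Y=2, Z=2, X=2) weight 1/2520
  (V=0, U=2, W=0, Y=2, Z=2, X=0) weight 1/630
  (V=0, U=2, W=0, Y=2, Z=2, X=1) weight 1/315
  (V=0, U=2, W=0, Y=2, Z=2, X=2) weight 1/1260
  (V=1, U=1, W=1, Y=2, Z=2, X=0) weight 1/1890
  (V=1, U=1, W=1, Y=2, Z=2, X=1) weight 1/945
  … 10 more
Group by W:
  weight(W=0) = 2/135
  weight(W=1) = 1/135
Total weight = 2/135 + 1/135 = 1/45
P(W=0 | obs) = 2/135 / 1/45 = 2/3
P(W=1 | obs) = 1/135 / 1/45 = 1/3
argmax = 0

argmax_v P(W = v | obs) = 0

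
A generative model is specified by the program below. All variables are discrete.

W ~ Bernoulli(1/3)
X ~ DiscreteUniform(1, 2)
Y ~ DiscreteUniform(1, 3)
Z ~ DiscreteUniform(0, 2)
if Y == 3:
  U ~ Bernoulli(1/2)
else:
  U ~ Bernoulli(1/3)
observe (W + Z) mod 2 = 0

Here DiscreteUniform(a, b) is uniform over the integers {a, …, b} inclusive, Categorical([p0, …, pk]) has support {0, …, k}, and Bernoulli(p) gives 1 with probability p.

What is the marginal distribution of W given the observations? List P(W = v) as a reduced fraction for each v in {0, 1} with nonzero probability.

P(W=0) = 4/5, P(W=1) = 1/5

Enumerate traces; 36 have nonzero weight after conditioning:
  (W=0, X=1, Y=1, Z=0, U=0) weight 2/81
  (W=0, X=1, Y=1, Z=0, U=1) weight 1/81
  (W=0, X=1, Y=1, Z=2, U=0) weight 2/81
  (W=0, X=1, Y=1, Z=2, U=1) weight 1/81
  (W=0, X=1, Y=2, Z=0, U=0) weight 2/81
  (W=0, X=1, Y=2, Z=0, U=1) weight 1/81
  (W=0, X=1, Y=2, Z=2, U=0) weight 2/81
  (W=0, X=1, Y=2, Z=2, U=1) weight 1/81
  (W=1, X=1, Y=1, Z=1, U=0) weight 1/81
  … 27 more
Group by W:
  weight(W=0) = 4/9
  weight(W=1) = 1/9
Total weight = 4/9 + 1/9 = 5/9
P(W=0 | obs) = 4/9 / 5/9 = 4/5
P(W=1 | obs) = 1/9 / 5/9 = 1/5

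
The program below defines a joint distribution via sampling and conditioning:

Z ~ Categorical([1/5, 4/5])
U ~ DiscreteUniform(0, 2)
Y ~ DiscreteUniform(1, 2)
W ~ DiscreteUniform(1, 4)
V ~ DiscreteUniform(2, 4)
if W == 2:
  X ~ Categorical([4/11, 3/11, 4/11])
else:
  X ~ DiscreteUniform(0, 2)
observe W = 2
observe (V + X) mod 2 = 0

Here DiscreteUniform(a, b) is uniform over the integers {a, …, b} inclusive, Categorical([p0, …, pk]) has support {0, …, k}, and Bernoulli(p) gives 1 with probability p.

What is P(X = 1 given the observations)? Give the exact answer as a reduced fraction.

P(X = 1 | obs) = 3/19

Enumerate traces; 60 have nonzero weight after conditioning:
  (Z=0, U=0, Y=1, W=2, V=2, X=0) weight 1/990
  (Z=0, U=0, Y=1, W=2, V=2, X=2) weight 1/990
  (Z=0, U=0, Y=1, W=2, V=3, X=1) weight 1/1320
  (Z=0, U=0, Y=1, W=2, V=4, X=0) weight 1/990
  (Z=0, U=0, Y=1, W=2, V=4, X=2) weight 1/990
  (Z=0, U=0, Y=2, W=2, V=2, X=0) weight 1/990
  (Z=0, U=0, Y=2, W=2, V=2, X=2) weight 1/990
  (Z=0, U=0, Y=2, W=2, V=3, X=1) weight 1/1320
  … 52 more
Group by X:
  weight(X=0) = 2/33
  weight(X=1) = 1/44
  weight(X=2) = 2/33
Total weight = 2/33 + 1/44 + 2/33 = 19/132
P(X=0 | obs) = 2/33 / 19/132 = 8/19
P(X=1 | obs) = 1/44 / 19/132 = 3/19
P(X=2 | obs) = 2/33 / 19/132 = 8/19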